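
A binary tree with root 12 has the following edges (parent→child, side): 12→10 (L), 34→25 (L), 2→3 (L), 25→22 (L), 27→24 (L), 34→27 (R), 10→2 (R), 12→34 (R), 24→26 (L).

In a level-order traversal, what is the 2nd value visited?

10

Level-order visits nodes level by level from the root, left to right within each level.
Level 0: 12
Level 1: 10, 34
Level 2: 2, 25, 27
Level 3: 3, 22, 24
Level 4: 26
Full level-order sequence: 12, 10, 34, 2, 25, 27, 3, 22, 24, 26.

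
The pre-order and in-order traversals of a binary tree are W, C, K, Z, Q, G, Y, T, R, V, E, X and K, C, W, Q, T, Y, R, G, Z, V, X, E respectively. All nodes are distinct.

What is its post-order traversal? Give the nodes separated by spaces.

The first element of pre-order is the root; it splits in-order into left and right subtrees.
Root W: left subtree has 2 nodes {K, C}, right has 9 {Q, T, Y, R, G, Z, V, X, E}.
  Root C: left subtree has 1 node {K}, right has 0 { }.
  Root Z: left subtree has 5 nodes {Q, T, Y, R, G}, right has 3 {V, X, E}.
    Root Q: left subtree has 0 nodes { }, right has 4 {T, Y, R, G}.
      Root G: left subtree has 3 nodes {T, Y, R}, right has 0 { }.
        Root Y: left subtree has 1 node {T}, right has 1 {R}.
    Root V: left subtree has 0 nodes { }, right has 2 {X, E}.
      Root E: left subtree has 1 node {X}, right has 0 { }.

K C T R Y G Q X E V Z W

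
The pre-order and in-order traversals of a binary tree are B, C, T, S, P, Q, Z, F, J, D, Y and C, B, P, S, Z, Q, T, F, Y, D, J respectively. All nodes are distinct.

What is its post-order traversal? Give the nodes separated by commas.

C, P, Z, Q, S, Y, D, J, F, T, B

The first element of pre-order is the root; it splits in-order into left and right subtrees.
Root B: left subtree has 1 node {C}, right has 9 {P, S, Z, Q, T, F, Y, D, J}.
  Root T: left subtree has 4 nodes {P, S, Z, Q}, right has 4 {F, Y, D, J}.
    Root S: left subtree has 1 node {P}, right has 2 {Z, Q}.
      Root Q: left subtree has 1 node {Z}, right has 0 { }.
    Root F: left subtree has 0 nodes { }, right has 3 {Y, D, J}.
      Root J: left subtree has 2 nodes {Y, D}, right has 0 { }.
        Root D: left subtree has 1 node {Y}, right has 0 { }.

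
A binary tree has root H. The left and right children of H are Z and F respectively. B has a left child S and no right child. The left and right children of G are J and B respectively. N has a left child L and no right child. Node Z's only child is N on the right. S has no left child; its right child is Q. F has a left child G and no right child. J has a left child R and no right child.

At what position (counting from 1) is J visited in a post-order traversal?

Post-order visits the left subtree, then the right subtree, then the node.
At H: go left to Z.
  At Z: no left child.
  At Z: go right to N.
    At N: go left to L.
      L is a leaf — visit L.
    At N: no right child.
    Visit N.
  Visit Z.
At H: go right to F.
  At F: go left to G.
    At G: go left to J.
      At J: go left to R.
        R is a leaf — visit R.
      At J: no right child.
      Visit J.
    At G: go right to B.
      At B: go left to S.
        At S: no left child.
        At S: go right to Q.
          Q is a leaf — visit Q.
        Visit S.
      At B: no right child.
      Visit B.
    Visit G.
  At F: no right child.
  Visit F.
Visit H.
Full post-order sequence: L, N, Z, R, J, Q, S, B, G, F, H.

5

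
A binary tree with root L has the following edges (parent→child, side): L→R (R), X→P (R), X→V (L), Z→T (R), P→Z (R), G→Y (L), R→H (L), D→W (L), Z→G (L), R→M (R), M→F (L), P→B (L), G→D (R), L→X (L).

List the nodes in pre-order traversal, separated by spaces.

Pre-order visits the node, then its left subtree, then its right subtree.
Visit L.
At L: go left to X.
  Visit X.
  At X: go left to V.
    V is a leaf — visit V.
  At X: go right to P.
    Visit P.
    At P: go left to B.
      B is a leaf — visit B.
    At P: go right to Z.
      Visit Z.
      At Z: go left to G.
        Visit G.
        At G: go left to Y.
          Y is a leaf — visit Y.
        At G: go right to D.
          Visit D.
          At D: go left to W.
            W is a leaf — visit W.
          At D: no right child.
      At Z: go right to T.
        T is a leaf — visit T.
At L: go right to R.
  Visit R.
  At R: go left to H.
    H is a leaf — visit H.
  At R: go right to M.
    Visit M.
    At M: go left to F.
      F is a leaf — visit F.
    At M: no right child.

L X V P B Z G Y D W T R H M F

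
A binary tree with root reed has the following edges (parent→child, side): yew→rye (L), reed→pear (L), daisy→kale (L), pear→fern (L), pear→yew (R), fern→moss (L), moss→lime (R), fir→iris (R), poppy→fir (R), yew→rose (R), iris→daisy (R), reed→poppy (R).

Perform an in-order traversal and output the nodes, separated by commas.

moss, lime, fern, pear, rye, yew, rose, reed, poppy, fir, iris, kale, daisy

In-order visits the left subtree, then the node, then the right subtree.
At reed: go left to pear.
  At pear: go left to fern.
    At fern: go left to moss.
      At moss: no left child.
      Visit moss.
      At moss: go right to lime.
        lime is a leaf — visit lime.
    Visit fern.
    At fern: no right child.
  Visit pear.
  At pear: go right to yew.
    At yew: go left to rye.
      rye is a leaf — visit rye.
    Visit yew.
    At yew: go right to rose.
      rose is a leaf — visit rose.
Visit reed.
At reed: go right to poppy.
  At poppy: no left child.
  Visit poppy.
  At poppy: go right to fir.
    At fir: no left child.
    Visit fir.
    At fir: go right to iris.
      At iris: no left child.
      Visit iris.
      At iris: go right to daisy.
        At daisy: go left to kale.
          kale is a leaf — visit kale.
        Visit daisy.
        At daisy: no right child.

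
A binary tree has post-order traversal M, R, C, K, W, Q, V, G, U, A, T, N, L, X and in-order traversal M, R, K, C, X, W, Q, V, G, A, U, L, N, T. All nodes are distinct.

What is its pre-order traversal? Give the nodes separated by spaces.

X K R M C L A G V Q W U N T

The last element of post-order is the root; it splits in-order into left and right subtrees.
Root X: left subtree has 4 nodes {M, R, K, C}, right has 9 {W, Q, V, G, A, U, L, N, T}.
  Root K: left subtree has 2 nodes {M, R}, right has 1 {C}.
    Root R: left subtree has 1 node {M}, right has 0 { }.
  Root L: left subtree has 6 nodes {W, Q, V, G, A, U}, right has 2 {N, T}.
    Root A: left subtree has 4 nodes {W, Q, V, G}, right has 1 {U}.
      Root G: left subtree has 3 nodes {W, Q, V}, right has 0 { }.
        Root V: left subtree has 2 nodes {W, Q}, right has 0 { }.
          Root Q: left subtree has 1 node {W}, right has 0 { }.
    Root N: left subtree has 0 nodes { }, right has 1 {T}.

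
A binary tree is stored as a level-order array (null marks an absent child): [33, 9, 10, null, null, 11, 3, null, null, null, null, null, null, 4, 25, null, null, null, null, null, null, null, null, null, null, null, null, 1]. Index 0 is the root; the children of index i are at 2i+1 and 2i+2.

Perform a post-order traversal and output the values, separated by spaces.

Post-order visits the left subtree, then the right subtree, then the node.
At 33: go left to 9.
  9 is a leaf — visit 9.
At 33: go right to 10.
  At 10: go left to 11.
    11 is a leaf — visit 11.
  At 10: go right to 3.
    At 3: go left to 4.
      At 4: go left to 1.
        1 is a leaf — visit 1.
      At 4: no right child.
      Visit 4.
    At 3: go right to 25.
      25 is a leaf — visit 25.
    Visit 3.
  Visit 10.
Visit 33.

9 11 1 4 25 3 10 33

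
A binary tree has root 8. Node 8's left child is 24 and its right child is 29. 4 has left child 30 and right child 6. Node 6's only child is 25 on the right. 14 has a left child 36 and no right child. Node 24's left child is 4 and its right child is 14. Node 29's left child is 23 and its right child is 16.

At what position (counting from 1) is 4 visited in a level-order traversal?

Level-order visits nodes level by level from the root, left to right within each level.
Level 0: 8
Level 1: 24, 29
Level 2: 4, 14, 23, 16
Level 3: 30, 6, 36
Level 4: 25
Full level-order sequence: 8, 24, 29, 4, 14, 23, 16, 30, 6, 36, 25.

4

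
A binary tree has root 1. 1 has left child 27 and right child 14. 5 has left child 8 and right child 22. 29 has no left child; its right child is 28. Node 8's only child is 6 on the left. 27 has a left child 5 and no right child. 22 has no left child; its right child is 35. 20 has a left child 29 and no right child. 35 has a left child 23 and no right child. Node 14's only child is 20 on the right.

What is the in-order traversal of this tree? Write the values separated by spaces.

6 8 5 22 23 35 27 1 14 29 28 20

In-order visits the left subtree, then the node, then the right subtree.
At 1: go left to 27.
  At 27: go left to 5.
    At 5: go left to 8.
      At 8: go left to 6.
        6 is a leaf — visit 6.
      Visit 8.
      At 8: no right child.
    Visit 5.
    At 5: go right to 22.
      At 22: no left child.
      Visit 22.
      At 22: go right to 35.
        At 35: go left to 23.
          23 is a leaf — visit 23.
        Visit 35.
        At 35: no right child.
  Visit 27.
  At 27: no right child.
Visit 1.
At 1: go right to 14.
  At 14: no left child.
  Visit 14.
  At 14: go right to 20.
    At 20: go left to 29.
      At 29: no left child.
      Visit 29.
      At 29: go right to 28.
        28 is a leaf — visit 28.
    Visit 20.
    At 20: no right child.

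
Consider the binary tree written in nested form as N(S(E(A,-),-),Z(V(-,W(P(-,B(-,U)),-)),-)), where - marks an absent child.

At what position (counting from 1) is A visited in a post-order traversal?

Post-order visits the left subtree, then the right subtree, then the node.
At N: go left to S.
  At S: go left to E.
    At E: go left to A.
      A is a leaf — visit A.
    At E: no right child.
    Visit E.
  At S: no right child.
  Visit S.
At N: go right to Z.
  At Z: go left to V.
    At V: no left child.
    At V: go right to W.
      At W: go left to P.
        At P: no left child.
        At P: go right to B.
          At B: no left child.
          At B: go right to U.
            U is a leaf — visit U.
          Visit B.
        Visit P.
      At W: no right child.
      Visit W.
    Visit V.
  At Z: no right child.
  Visit Z.
Visit N.
Full post-order sequence: A, E, S, U, B, P, W, V, Z, N.

1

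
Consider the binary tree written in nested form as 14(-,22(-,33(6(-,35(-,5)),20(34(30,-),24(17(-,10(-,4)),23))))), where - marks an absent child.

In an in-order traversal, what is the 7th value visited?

30

In-order visits the left subtree, then the node, then the right subtree.
At 14: no left child.
Visit 14.
At 14: go right to 22.
  At 22: no left child.
  Visit 22.
  At 22: go right to 33.
    At 33: go left to 6.
      At 6: no left child.
      Visit 6.
      At 6: go right to 35.
        At 35: no left child.
        Visit 35.
        At 35: go right to 5.
          5 is a leaf — visit 5.
    Visit 33.
    At 33: go right to 20.
      At 20: go left to 34.
        At 34: go left to 30.
          30 is a leaf — visit 30.
        Visit 34.
        At 34: no right child.
      Visit 20.
      At 20: go right to 24.
        At 24: go left to 17.
          At 17: no left child.
          Visit 17.
          At 17: go right to 10.
            At 10: no left child.
            Visit 10.
            At 10: go right to 4.
              4 is a leaf — visit 4.
        Visit 24.
        At 24: go right to 23.
          23 is a leaf — visit 23.
Full in-order sequence: 14, 22, 6, 35, 5, 33, 30, 34, 20, 17, 10, 4, 24, 23.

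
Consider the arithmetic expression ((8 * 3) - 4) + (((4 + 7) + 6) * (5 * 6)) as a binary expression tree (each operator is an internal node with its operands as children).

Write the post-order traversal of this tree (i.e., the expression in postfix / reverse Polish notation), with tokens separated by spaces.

8 3 * 4 - 4 7 + 6 + 5 6 * * +

Post-order on an expression tree gives postfix notation: for each operator, emit left operand, right operand, then the operator.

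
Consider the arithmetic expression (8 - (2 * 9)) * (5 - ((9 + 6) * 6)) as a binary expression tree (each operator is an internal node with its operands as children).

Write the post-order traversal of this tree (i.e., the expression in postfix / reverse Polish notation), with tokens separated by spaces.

Post-order on an expression tree gives postfix notation: for each operator, emit left operand, right operand, then the operator.

8 2 9 * - 5 9 6 + 6 * - *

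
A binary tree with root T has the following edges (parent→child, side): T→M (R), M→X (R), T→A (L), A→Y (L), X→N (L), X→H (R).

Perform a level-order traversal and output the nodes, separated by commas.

Level-order visits nodes level by level from the root, left to right within each level.
Level 0: T
Level 1: A, M
Level 2: Y, X
Level 3: N, H

T, A, M, Y, X, N, H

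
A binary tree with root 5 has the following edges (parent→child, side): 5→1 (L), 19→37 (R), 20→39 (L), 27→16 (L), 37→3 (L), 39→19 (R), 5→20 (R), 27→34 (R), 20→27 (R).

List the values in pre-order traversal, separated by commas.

5, 1, 20, 39, 19, 37, 3, 27, 16, 34

Pre-order visits the node, then its left subtree, then its right subtree.
Visit 5.
At 5: go left to 1.
  1 is a leaf — visit 1.
At 5: go right to 20.
  Visit 20.
  At 20: go left to 39.
    Visit 39.
    At 39: no left child.
    At 39: go right to 19.
      Visit 19.
      At 19: no left child.
      At 19: go right to 37.
        Visit 37.
        At 37: go left to 3.
          3 is a leaf — visit 3.
        At 37: no right child.
  At 20: go right to 27.
    Visit 27.
    At 27: go left to 16.
      16 is a leaf — visit 16.
    At 27: go right to 34.
      34 is a leaf — visit 34.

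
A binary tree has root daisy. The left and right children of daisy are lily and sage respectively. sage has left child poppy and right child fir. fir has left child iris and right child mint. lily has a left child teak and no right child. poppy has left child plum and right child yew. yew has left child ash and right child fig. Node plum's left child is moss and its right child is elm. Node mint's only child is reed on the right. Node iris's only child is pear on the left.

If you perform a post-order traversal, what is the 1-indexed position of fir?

Post-order visits the left subtree, then the right subtree, then the node.
At daisy: go left to lily.
  At lily: go left to teak.
    teak is a leaf — visit teak.
  At lily: no right child.
  Visit lily.
At daisy: go right to sage.
  At sage: go left to poppy.
    At poppy: go left to plum.
      At plum: go left to moss.
        moss is a leaf — visit moss.
      At plum: go right to elm.
        elm is a leaf — visit elm.
      Visit plum.
    At poppy: go right to yew.
      At yew: go left to ash.
        ash is a leaf — visit ash.
      At yew: go right to fig.
        fig is a leaf — visit fig.
      Visit yew.
    Visit poppy.
  At sage: go right to fir.
    At fir: go left to iris.
      At iris: go left to pear.
        pear is a leaf — visit pear.
      At iris: no right child.
      Visit iris.
    At fir: go right to mint.
      At mint: no left child.
      At mint: go right to reed.
        reed is a leaf — visit reed.
      Visit mint.
    Visit fir.
  Visit sage.
Visit daisy.
Full post-order sequence: teak, lily, moss, elm, plum, ash, fig, yew, poppy, pear, iris, reed, mint, fir, sage, daisy.

14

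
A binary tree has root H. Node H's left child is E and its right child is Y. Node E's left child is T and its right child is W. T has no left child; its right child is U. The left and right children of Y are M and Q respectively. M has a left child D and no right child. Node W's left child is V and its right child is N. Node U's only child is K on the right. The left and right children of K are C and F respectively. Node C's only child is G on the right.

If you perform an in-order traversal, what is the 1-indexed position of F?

6

In-order visits the left subtree, then the node, then the right subtree.
At H: go left to E.
  At E: go left to T.
    At T: no left child.
    Visit T.
    At T: go right to U.
      At U: no left child.
      Visit U.
      At U: go right to K.
        At K: go left to C.
          At C: no left child.
          Visit C.
          At C: go right to G.
            G is a leaf — visit G.
        Visit K.
        At K: go right to F.
          F is a leaf — visit F.
  Visit E.
  At E: go right to W.
    At W: go left to V.
      V is a leaf — visit V.
    Visit W.
    At W: go right to N.
      N is a leaf — visit N.
Visit H.
At H: go right to Y.
  At Y: go left to M.
    At M: go left to D.
      D is a leaf — visit D.
    Visit M.
    At M: no right child.
  Visit Y.
  At Y: go right to Q.
    Q is a leaf — visit Q.
Full in-order sequence: T, U, C, G, K, F, E, V, W, N, H, D, M, Y, Q.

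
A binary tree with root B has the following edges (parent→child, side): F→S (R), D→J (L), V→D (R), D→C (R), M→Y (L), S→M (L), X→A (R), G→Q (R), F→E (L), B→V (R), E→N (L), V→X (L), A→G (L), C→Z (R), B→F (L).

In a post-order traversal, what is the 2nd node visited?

E

Post-order visits the left subtree, then the right subtree, then the node.
At B: go left to F.
  At F: go left to E.
    At E: go left to N.
      N is a leaf — visit N.
    At E: no right child.
    Visit E.
  At F: go right to S.
    At S: go left to M.
      At M: go left to Y.
        Y is a leaf — visit Y.
      At M: no right child.
      Visit M.
    At S: no right child.
    Visit S.
  Visit F.
At B: go right to V.
  At V: go left to X.
    At X: no left child.
    At X: go right to A.
      At A: go left to G.
        At G: no left child.
        At G: go right to Q.
          Q is a leaf — visit Q.
        Visit G.
      At A: no right child.
      Visit A.
    Visit X.
  At V: go right to D.
    At D: go left to J.
      J is a leaf — visit J.
    At D: go right to C.
      At C: no left child.
      At C: go right to Z.
        Z is a leaf — visit Z.
      Visit C.
    Visit D.
  Visit V.
Visit B.
Full post-order sequence: N, E, Y, M, S, F, Q, G, A, X, J, Z, C, D, V, B.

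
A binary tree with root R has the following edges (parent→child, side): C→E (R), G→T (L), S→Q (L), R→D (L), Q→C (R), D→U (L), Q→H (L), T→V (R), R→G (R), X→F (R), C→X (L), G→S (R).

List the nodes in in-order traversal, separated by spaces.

In-order visits the left subtree, then the node, then the right subtree.
At R: go left to D.
  At D: go left to U.
    U is a leaf — visit U.
  Visit D.
  At D: no right child.
Visit R.
At R: go right to G.
  At G: go left to T.
    At T: no left child.
    Visit T.
    At T: go right to V.
      V is a leaf — visit V.
  Visit G.
  At G: go right to S.
    At S: go left to Q.
      At Q: go left to H.
        H is a leaf — visit H.
      Visit Q.
      At Q: go right to C.
        At C: go left to X.
          At X: no left child.
          Visit X.
          At X: go right to F.
            F is a leaf — visit F.
        Visit C.
        At C: go right to E.
          E is a leaf — visit E.
    Visit S.
    At S: no right child.

U D R T V G H Q X F C E S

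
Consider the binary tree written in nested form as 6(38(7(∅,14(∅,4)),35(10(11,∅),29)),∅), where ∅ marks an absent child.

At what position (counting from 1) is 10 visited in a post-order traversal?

5

Post-order visits the left subtree, then the right subtree, then the node.
At 6: go left to 38.
  At 38: go left to 7.
    At 7: no left child.
    At 7: go right to 14.
      At 14: no left child.
      At 14: go right to 4.
        4 is a leaf — visit 4.
      Visit 14.
    Visit 7.
  At 38: go right to 35.
    At 35: go left to 10.
      At 10: go left to 11.
        11 is a leaf — visit 11.
      At 10: no right child.
      Visit 10.
    At 35: go right to 29.
      29 is a leaf — visit 29.
    Visit 35.
  Visit 38.
At 6: no right child.
Visit 6.
Full post-order sequence: 4, 14, 7, 11, 10, 29, 35, 38, 6.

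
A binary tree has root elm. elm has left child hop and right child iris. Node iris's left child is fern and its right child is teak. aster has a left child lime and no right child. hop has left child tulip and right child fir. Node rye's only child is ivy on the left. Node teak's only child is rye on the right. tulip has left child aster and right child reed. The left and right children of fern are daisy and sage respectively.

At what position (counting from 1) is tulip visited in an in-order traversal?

In-order visits the left subtree, then the node, then the right subtree.
At elm: go left to hop.
  At hop: go left to tulip.
    At tulip: go left to aster.
      At aster: go left to lime.
        lime is a leaf — visit lime.
      Visit aster.
      At aster: no right child.
    Visit tulip.
    At tulip: go right to reed.
      reed is a leaf — visit reed.
  Visit hop.
  At hop: go right to fir.
    fir is a leaf — visit fir.
Visit elm.
At elm: go right to iris.
  At iris: go left to fern.
    At fern: go left to daisy.
      daisy is a leaf — visit daisy.
    Visit fern.
    At fern: go right to sage.
      sage is a leaf — visit sage.
  Visit iris.
  At iris: go right to teak.
    At teak: no left child.
    Visit teak.
    At teak: go right to rye.
      At rye: go left to ivy.
        ivy is a leaf — visit ivy.
      Visit rye.
      At rye: no right child.
Full in-order sequence: lime, aster, tulip, reed, hop, fir, elm, daisy, fern, sage, iris, teak, ivy, rye.

3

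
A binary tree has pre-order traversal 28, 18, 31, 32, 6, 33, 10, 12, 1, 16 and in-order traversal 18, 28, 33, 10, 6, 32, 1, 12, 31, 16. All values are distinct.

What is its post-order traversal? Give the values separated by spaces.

18 10 33 6 1 12 32 16 31 28

The first element of pre-order is the root; it splits in-order into left and right subtrees.
Root 28: left subtree has 1 node {18}, right has 8 {33, 10, 6, 32, 1, 12, 31, 16}.
  Root 31: left subtree has 6 nodes {33, 10, 6, 32, 1, 12}, right has 1 {16}.
    Root 32: left subtree has 3 nodes {33, 10, 6}, right has 2 {1, 12}.
      Root 6: left subtree has 2 nodes {33, 10}, right has 0 { }.
        Root 33: left subtree has 0 nodes { }, right has 1 {10}.
      Root 12: left subtree has 1 node {1}, right has 0 { }.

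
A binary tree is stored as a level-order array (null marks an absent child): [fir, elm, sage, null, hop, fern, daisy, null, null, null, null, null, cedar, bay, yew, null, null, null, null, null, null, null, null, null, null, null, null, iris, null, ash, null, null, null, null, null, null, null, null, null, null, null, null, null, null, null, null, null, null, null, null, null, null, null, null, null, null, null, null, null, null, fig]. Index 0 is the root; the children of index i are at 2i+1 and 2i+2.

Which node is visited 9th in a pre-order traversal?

iris

Pre-order visits the node, then its left subtree, then its right subtree.
Visit fir.
At fir: go left to elm.
  Visit elm.
  At elm: no left child.
  At elm: go right to hop.
    hop is a leaf — visit hop.
At fir: go right to sage.
  Visit sage.
  At sage: go left to fern.
    Visit fern.
    At fern: no left child.
    At fern: go right to cedar.
      cedar is a leaf — visit cedar.
  At sage: go right to daisy.
    Visit daisy.
    At daisy: go left to bay.
      Visit bay.
      At bay: go left to iris.
        iris is a leaf — visit iris.
      At bay: no right child.
    At daisy: go right to yew.
      Visit yew.
      At yew: go left to ash.
        Visit ash.
        At ash: no left child.
        At ash: go right to fig.
          fig is a leaf — visit fig.
      At yew: no right child.
Full pre-order sequence: fir, elm, hop, sage, fern, cedar, daisy, bay, iris, yew, ash, fig.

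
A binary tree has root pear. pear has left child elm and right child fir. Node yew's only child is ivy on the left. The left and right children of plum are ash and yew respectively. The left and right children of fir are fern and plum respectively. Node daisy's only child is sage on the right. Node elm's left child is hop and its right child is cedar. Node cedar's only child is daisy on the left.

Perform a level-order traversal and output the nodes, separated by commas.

Level-order visits nodes level by level from the root, left to right within each level.
Level 0: pear
Level 1: elm, fir
Level 2: hop, cedar, fern, plum
Level 3: daisy, ash, yew
Level 4: sage, ivy

pear, elm, fir, hop, cedar, fern, plum, daisy, ash, yew, sage, ivy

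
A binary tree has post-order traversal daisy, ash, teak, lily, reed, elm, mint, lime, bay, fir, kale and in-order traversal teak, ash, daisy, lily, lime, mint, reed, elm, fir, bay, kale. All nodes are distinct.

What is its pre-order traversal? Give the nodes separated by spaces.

The last element of post-order is the root; it splits in-order into left and right subtrees.
Root kale: left subtree has 10 nodes {teak, ash, daisy, lily, lime, mint, reed, elm, fir, bay}, right has 0 { }.
  Root fir: left subtree has 8 nodes {teak, ash, daisy, lily, lime, mint, reed, elm}, right has 1 {bay}.
    Root lime: left subtree has 4 nodes {teak, ash, daisy, lily}, right has 3 {mint, reed, elm}.
      Root lily: left subtree has 3 nodes {teak, ash, daisy}, right has 0 { }.
        Root teak: left subtree has 0 nodes { }, right has 2 {ash, daisy}.
          Root ash: left subtree has 0 nodes { }, right has 1 {daisy}.
      Root mint: left subtree has 0 nodes { }, right has 2 {reed, elm}.
        Root elm: left subtree has 1 node {reed}, right has 0 { }.

kale fir lime lily teak ash daisy mint elm reed bay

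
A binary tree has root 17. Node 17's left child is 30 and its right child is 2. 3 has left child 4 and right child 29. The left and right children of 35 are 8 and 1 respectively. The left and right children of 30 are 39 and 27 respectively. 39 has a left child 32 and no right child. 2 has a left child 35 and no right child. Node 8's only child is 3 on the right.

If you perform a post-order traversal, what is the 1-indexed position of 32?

Post-order visits the left subtree, then the right subtree, then the node.
At 17: go left to 30.
  At 30: go left to 39.
    At 39: go left to 32.
      32 is a leaf — visit 32.
    At 39: no right child.
    Visit 39.
  At 30: go right to 27.
    27 is a leaf — visit 27.
  Visit 30.
At 17: go right to 2.
  At 2: go left to 35.
    At 35: go left to 8.
      At 8: no left child.
      At 8: go right to 3.
        At 3: go left to 4.
          4 is a leaf — visit 4.
        At 3: go right to 29.
          29 is a leaf — visit 29.
        Visit 3.
      Visit 8.
    At 35: go right to 1.
      1 is a leaf — visit 1.
    Visit 35.
  At 2: no right child.
  Visit 2.
Visit 17.
Full post-order sequence: 32, 39, 27, 30, 4, 29, 3, 8, 1, 35, 2, 17.

1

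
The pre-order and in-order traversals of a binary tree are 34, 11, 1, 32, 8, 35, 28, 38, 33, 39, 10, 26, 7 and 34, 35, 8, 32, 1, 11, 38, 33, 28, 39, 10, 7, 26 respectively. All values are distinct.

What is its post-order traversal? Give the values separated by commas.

The first element of pre-order is the root; it splits in-order into left and right subtrees.
Root 34: left subtree has 0 nodes { }, right has 12 {35, 8, 32, 1, 11, 38, 33, 28, 39, 10, 7, 26}.
  Root 11: left subtree has 4 nodes {35, 8, 32, 1}, right has 7 {38, 33, 28, 39, 10, 7, 26}.
    Root 1: left subtree has 3 nodes {35, 8, 32}, right has 0 { }.
      Root 32: left subtree has 2 nodes {35, 8}, right has 0 { }.
        Root 8: left subtree has 1 node {35}, right has 0 { }.
    Root 28: left subtree has 2 nodes {38, 33}, right has 4 {39, 10, 7, 26}.
      Root 38: left subtree has 0 nodes { }, right has 1 {33}.
      Root 39: left subtree has 0 nodes { }, right has 3 {10, 7, 26}.
        Root 10: left subtree has 0 nodes { }, right has 2 {7, 26}.
          Root 26: left subtree has 1 node {7}, right has 0 { }.

35, 8, 32, 1, 33, 38, 7, 26, 10, 39, 28, 11, 34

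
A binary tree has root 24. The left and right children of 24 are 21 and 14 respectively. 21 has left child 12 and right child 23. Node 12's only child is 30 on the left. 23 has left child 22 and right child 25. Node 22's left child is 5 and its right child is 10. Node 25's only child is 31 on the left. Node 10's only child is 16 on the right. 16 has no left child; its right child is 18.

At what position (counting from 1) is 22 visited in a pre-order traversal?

6

Pre-order visits the node, then its left subtree, then its right subtree.
Visit 24.
At 24: go left to 21.
  Visit 21.
  At 21: go left to 12.
    Visit 12.
    At 12: go left to 30.
      30 is a leaf — visit 30.
    At 12: no right child.
  At 21: go right to 23.
    Visit 23.
    At 23: go left to 22.
      Visit 22.
      At 22: go left to 5.
        5 is a leaf — visit 5.
      At 22: go right to 10.
        Visit 10.
        At 10: no left child.
        At 10: go right to 16.
          Visit 16.
          At 16: no left child.
          At 16: go right to 18.
            18 is a leaf — visit 18.
    At 23: go right to 25.
      Visit 25.
      At 25: go left to 31.
        31 is a leaf — visit 31.
      At 25: no right child.
At 24: go right to 14.
  14 is a leaf — visit 14.
Full pre-order sequence: 24, 21, 12, 30, 23, 22, 5, 10, 16, 18, 25, 31, 14.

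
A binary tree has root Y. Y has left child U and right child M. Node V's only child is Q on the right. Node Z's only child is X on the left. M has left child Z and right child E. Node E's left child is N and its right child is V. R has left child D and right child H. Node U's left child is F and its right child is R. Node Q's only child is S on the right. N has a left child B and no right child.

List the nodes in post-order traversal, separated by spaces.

F D H R U X Z B N S Q V E M Y

Post-order visits the left subtree, then the right subtree, then the node.
At Y: go left to U.
  At U: go left to F.
    F is a leaf — visit F.
  At U: go right to R.
    At R: go left to D.
      D is a leaf — visit D.
    At R: go right to H.
      H is a leaf — visit H.
    Visit R.
  Visit U.
At Y: go right to M.
  At M: go left to Z.
    At Z: go left to X.
      X is a leaf — visit X.
    At Z: no right child.
    Visit Z.
  At M: go right to E.
    At E: go left to N.
      At N: go left to B.
        B is a leaf — visit B.
      At N: no right child.
      Visit N.
    At E: go right to V.
      At V: no left child.
      At V: go right to Q.
        At Q: no left child.
        At Q: go right to S.
          S is a leaf — visit S.
        Visit Q.
      Visit V.
    Visit E.
  Visit M.
Visit Y.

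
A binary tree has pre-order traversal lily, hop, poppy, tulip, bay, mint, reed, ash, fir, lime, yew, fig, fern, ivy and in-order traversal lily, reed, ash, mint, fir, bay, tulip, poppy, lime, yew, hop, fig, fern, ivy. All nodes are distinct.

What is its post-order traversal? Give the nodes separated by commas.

ash, reed, fir, mint, bay, tulip, yew, lime, poppy, ivy, fern, fig, hop, lily

The first element of pre-order is the root; it splits in-order into left and right subtrees.
Root lily: left subtree has 0 nodes { }, right has 13 {reed, ash, mint, fir, bay, tulip, poppy, lime, yew, hop, fig, fern, ivy}.
  Root hop: left subtree has 9 nodes {reed, ash, mint, fir, bay, tulip, poppy, lime, yew}, right has 3 {fig, fern, ivy}.
    Root poppy: left subtree has 6 nodes {reed, ash, mint, fir, bay, tulip}, right has 2 {lime, yew}.
      Root tulip: left subtree has 5 nodes {reed, ash, mint, fir, bay}, right has 0 { }.
        Root bay: left subtree has 4 nodes {reed, ash, mint, fir}, right has 0 { }.
          Root mint: left subtree has 2 nodes {reed, ash}, right has 1 {fir}.
            Root reed: left subtree has 0 nodes { }, right has 1 {ash}.
      Root lime: left subtree has 0 nodes { }, right has 1 {yew}.
    Root fig: left subtree has 0 nodes { }, right has 2 {fern, ivy}.
      Root fern: left subtree has 0 nodes { }, right has 1 {ivy}.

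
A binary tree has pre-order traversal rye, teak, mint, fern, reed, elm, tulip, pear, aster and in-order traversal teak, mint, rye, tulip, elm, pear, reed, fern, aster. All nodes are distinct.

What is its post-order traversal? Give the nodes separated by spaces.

mint teak tulip pear elm reed aster fern rye

The first element of pre-order is the root; it splits in-order into left and right subtrees.
Root rye: left subtree has 2 nodes {teak, mint}, right has 6 {tulip, elm, pear, reed, fern, aster}.
  Root teak: left subtree has 0 nodes { }, right has 1 {mint}.
  Root fern: left subtree has 4 nodes {tulip, elm, pear, reed}, right has 1 {aster}.
    Root reed: left subtree has 3 nodes {tulip, elm, pear}, right has 0 { }.
      Root elm: left subtree has 1 node {tulip}, right has 1 {pear}.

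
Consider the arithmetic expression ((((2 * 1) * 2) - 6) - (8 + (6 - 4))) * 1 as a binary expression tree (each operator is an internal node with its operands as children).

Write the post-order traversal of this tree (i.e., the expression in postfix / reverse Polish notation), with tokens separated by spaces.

2 1 * 2 * 6 - 8 6 4 - + - 1 *

Post-order on an expression tree gives postfix notation: for each operator, emit left operand, right operand, then the operator.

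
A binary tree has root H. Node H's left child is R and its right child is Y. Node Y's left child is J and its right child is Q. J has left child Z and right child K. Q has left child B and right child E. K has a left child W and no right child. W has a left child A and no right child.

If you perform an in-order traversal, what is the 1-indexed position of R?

In-order visits the left subtree, then the node, then the right subtree.
At H: go left to R.
  R is a leaf — visit R.
Visit H.
At H: go right to Y.
  At Y: go left to J.
    At J: go left to Z.
      Z is a leaf — visit Z.
    Visit J.
    At J: go right to K.
      At K: go left to W.
        At W: go left to A.
          A is a leaf — visit A.
        Visit W.
        At W: no right child.
      Visit K.
      At K: no right child.
  Visit Y.
  At Y: go right to Q.
    At Q: go left to B.
      B is a leaf — visit B.
    Visit Q.
    At Q: go right to E.
      E is a leaf — visit E.
Full in-order sequence: R, H, Z, J, A, W, K, Y, B, Q, E.

1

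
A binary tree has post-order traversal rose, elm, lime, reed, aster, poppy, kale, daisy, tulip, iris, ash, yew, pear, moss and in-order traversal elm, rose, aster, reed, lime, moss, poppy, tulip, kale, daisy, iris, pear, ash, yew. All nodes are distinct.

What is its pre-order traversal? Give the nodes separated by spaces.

The last element of post-order is the root; it splits in-order into left and right subtrees.
Root moss: left subtree has 5 nodes {elm, rose, aster, reed, lime}, right has 8 {poppy, tulip, kale, daisy, iris, pear, ash, yew}.
  Root aster: left subtree has 2 nodes {elm, rose}, right has 2 {reed, lime}.
    Root elm: left subtree has 0 nodes { }, right has 1 {rose}.
    Root reed: left subtree has 0 nodes { }, right has 1 {lime}.
  Root pear: left subtree has 5 nodes {poppy, tulip, kale, daisy, iris}, right has 2 {ash, yew}.
    Root iris: left subtree has 4 nodes {poppy, tulip, kale, daisy}, right has 0 { }.
      Root tulip: left subtree has 1 node {poppy}, right has 2 {kale, daisy}.
        Root daisy: left subtree has 1 node {kale}, right has 0 { }.
    Root yew: left subtree has 1 node {ash}, right has 0 { }.

moss aster elm rose reed lime pear iris tulip poppy daisy kale yew ash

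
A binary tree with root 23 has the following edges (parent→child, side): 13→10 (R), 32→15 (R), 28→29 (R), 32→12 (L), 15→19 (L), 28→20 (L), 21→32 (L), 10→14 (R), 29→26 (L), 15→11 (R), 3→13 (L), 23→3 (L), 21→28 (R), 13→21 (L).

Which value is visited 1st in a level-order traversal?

Level-order visits nodes level by level from the root, left to right within each level.
Level 0: 23
Level 1: 3
Level 2: 13
Level 3: 21, 10
Level 4: 32, 28, 14
Level 5: 12, 15, 20, 29
Level 6: 19, 11, 26
Full level-order sequence: 23, 3, 13, 21, 10, 32, 28, 14, 12, 15, 20, 29, 19, 11, 26.

23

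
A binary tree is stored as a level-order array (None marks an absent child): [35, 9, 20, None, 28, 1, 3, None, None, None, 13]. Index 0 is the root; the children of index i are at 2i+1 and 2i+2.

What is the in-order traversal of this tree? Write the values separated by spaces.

9 28 13 35 1 20 3

In-order visits the left subtree, then the node, then the right subtree.
At 35: go left to 9.
  At 9: no left child.
  Visit 9.
  At 9: go right to 28.
    At 28: no left child.
    Visit 28.
    At 28: go right to 13.
      13 is a leaf — visit 13.
Visit 35.
At 35: go right to 20.
  At 20: go left to 1.
    1 is a leaf — visit 1.
  Visit 20.
  At 20: go right to 3.
    3 is a leaf — visit 3.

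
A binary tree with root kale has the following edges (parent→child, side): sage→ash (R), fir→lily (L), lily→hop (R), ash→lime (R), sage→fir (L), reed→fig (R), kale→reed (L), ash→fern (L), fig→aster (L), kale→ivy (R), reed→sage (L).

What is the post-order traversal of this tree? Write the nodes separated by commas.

Post-order visits the left subtree, then the right subtree, then the node.
At kale: go left to reed.
  At reed: go left to sage.
    At sage: go left to fir.
      At fir: go left to lily.
        At lily: no left child.
        At lily: go right to hop.
          hop is a leaf — visit hop.
        Visit lily.
      At fir: no right child.
      Visit fir.
    At sage: go right to ash.
      At ash: go left to fern.
        fern is a leaf — visit fern.
      At ash: go right to lime.
        lime is a leaf — visit lime.
      Visit ash.
    Visit sage.
  At reed: go right to fig.
    At fig: go left to aster.
      aster is a leaf — visit aster.
    At fig: no right child.
    Visit fig.
  Visit reed.
At kale: go right to ivy.
  ivy is a leaf — visit ivy.
Visit kale.

hop, lily, fir, fern, lime, ash, sage, aster, fig, reed, ivy, kale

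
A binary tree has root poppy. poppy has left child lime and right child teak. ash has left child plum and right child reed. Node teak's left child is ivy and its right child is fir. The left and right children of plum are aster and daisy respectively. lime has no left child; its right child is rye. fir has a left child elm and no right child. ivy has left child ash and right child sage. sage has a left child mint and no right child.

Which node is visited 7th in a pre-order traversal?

Pre-order visits the node, then its left subtree, then its right subtree.
Visit poppy.
At poppy: go left to lime.
  Visit lime.
  At lime: no left child.
  At lime: go right to rye.
    rye is a leaf — visit rye.
At poppy: go right to teak.
  Visit teak.
  At teak: go left to ivy.
    Visit ivy.
    At ivy: go left to ash.
      Visit ash.
      At ash: go left to plum.
        Visit plum.
        At plum: go left to aster.
          aster is a leaf — visit aster.
        At plum: go right to daisy.
          daisy is a leaf — visit daisy.
      At ash: go right to reed.
        reed is a leaf — visit reed.
    At ivy: go right to sage.
      Visit sage.
      At sage: go left to mint.
        mint is a leaf — visit mint.
      At sage: no right child.
  At teak: go right to fir.
    Visit fir.
    At fir: go left to elm.
      elm is a leaf — visit elm.
    At fir: no right child.
Full pre-order sequence: poppy, lime, rye, teak, ivy, ash, plum, aster, daisy, reed, sage, mint, fir, elm.

plum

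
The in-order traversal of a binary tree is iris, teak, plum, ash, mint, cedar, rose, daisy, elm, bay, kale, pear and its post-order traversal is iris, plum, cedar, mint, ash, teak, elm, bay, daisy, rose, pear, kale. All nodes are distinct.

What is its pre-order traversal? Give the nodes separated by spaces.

kale rose teak iris ash plum mint cedar daisy bay elm pear

The last element of post-order is the root; it splits in-order into left and right subtrees.
Root kale: left subtree has 10 nodes {iris, teak, plum, ash, mint, cedar, rose, daisy, elm, bay}, right has 1 {pear}.
  Root rose: left subtree has 6 nodes {iris, teak, plum, ash, mint, cedar}, right has 3 {daisy, elm, bay}.
    Root teak: left subtree has 1 node {iris}, right has 4 {plum, ash, mint, cedar}.
      Root ash: left subtree has 1 node {plum}, right has 2 {mint, cedar}.
        Root mint: left subtree has 0 nodes { }, right has 1 {cedar}.
    Root daisy: left subtree has 0 nodes { }, right has 2 {elm, bay}.
      Root bay: left subtree has 1 node {elm}, right has 0 { }.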